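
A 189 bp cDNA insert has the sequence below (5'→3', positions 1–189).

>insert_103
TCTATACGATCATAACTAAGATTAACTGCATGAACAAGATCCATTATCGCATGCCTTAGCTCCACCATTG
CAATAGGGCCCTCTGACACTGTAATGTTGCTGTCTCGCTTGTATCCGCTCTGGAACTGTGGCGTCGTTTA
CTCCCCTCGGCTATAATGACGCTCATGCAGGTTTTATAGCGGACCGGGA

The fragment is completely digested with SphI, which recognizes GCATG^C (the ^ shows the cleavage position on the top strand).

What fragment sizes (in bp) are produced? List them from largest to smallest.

The SphI site (GCATGC) starts at position 49.
SphI cuts after base 5 of each site (before the last base), so after position 53.
Linear molecule, 1 cut → 2 fragments:
  1–53 → 53 bp
  54–189 → 136 bp
Sorted largest to smallest: 136, 53 bp.

136, 53 bp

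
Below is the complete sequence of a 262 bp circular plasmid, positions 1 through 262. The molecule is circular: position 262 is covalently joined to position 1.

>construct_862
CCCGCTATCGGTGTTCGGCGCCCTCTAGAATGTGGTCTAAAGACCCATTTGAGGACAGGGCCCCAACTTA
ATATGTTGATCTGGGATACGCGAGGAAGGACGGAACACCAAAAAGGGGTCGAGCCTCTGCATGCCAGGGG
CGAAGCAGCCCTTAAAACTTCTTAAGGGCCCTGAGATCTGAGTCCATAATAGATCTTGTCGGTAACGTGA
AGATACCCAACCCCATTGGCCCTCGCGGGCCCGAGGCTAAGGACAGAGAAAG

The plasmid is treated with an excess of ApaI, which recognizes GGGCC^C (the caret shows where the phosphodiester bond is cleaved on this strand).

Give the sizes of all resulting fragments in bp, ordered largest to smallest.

108, 83, 71 bp

ApaI sites (GGGCCC) start at positions 58, 166, 237.
ApaI cuts after base 5 of each site (before the last base), so after positions 62, 170, 241.
Circular molecule, 3 cuts → 3 fragments:
  63–170 → 108 bp
  171–241 → 71 bp
  242–262 then 1–62 → 21 + 62 = 83 bp
Sorted largest to smallest: 108, 83, 71 bp.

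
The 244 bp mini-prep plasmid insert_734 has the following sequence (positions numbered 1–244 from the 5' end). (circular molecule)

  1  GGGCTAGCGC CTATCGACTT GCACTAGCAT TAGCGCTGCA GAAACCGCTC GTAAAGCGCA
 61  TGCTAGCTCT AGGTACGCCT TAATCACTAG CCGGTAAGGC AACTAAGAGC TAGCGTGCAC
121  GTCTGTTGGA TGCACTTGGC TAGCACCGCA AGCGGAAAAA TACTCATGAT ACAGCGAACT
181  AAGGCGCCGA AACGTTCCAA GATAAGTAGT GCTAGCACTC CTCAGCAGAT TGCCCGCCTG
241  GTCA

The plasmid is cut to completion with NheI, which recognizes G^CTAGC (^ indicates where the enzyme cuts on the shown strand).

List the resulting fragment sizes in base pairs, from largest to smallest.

NheI sites (GCTAGC) start at positions 3, 62, 109, 139, 211.
NheI cuts after the first base of each site, so after positions 3, 62, 109, 139, 211.
Circular molecule, 5 cuts → 5 fragments:
  4–62 → 59 bp
  63–109 → 47 bp
  110–139 → 30 bp
  140–211 → 72 bp
  212–244 then 1–3 → 33 + 3 = 36 bp
Sorted largest to smallest: 72, 59, 47, 36, 30 bp.

72, 59, 47, 36, 30 bp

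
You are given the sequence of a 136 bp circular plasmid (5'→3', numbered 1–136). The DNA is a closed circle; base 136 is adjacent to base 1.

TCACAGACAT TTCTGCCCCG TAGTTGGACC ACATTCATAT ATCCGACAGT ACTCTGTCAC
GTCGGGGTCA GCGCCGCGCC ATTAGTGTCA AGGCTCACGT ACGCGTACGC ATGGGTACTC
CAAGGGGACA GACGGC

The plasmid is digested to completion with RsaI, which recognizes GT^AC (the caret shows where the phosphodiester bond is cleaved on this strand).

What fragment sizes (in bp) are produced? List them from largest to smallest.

RsaI sites (GTAC) start at positions 49, 99, 105, 115.
RsaI cuts after base 2 of each site, so after positions 50, 100, 106, 116.
Circular molecule, 4 cuts → 4 fragments:
  51–100 → 50 bp
  101–106 → 6 bp
  107–116 → 10 bp
  117–136 then 1–50 → 20 + 50 = 70 bp
Sorted largest to smallest: 70, 50, 10, 6 bp.

70, 50, 10, 6 bp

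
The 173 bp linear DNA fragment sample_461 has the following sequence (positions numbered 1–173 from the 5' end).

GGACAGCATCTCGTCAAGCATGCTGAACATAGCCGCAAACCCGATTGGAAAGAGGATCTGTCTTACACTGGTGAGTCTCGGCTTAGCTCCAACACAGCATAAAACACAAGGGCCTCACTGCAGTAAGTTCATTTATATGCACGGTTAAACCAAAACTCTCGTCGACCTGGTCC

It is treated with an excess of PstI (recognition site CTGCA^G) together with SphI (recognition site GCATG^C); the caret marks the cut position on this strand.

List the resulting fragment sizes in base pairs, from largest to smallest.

The PstI site (CTGCAG) starts at position 118.
PstI cuts after base 5 of each site (before the last base), so after position 122.
The SphI site (GCATGC) starts at position 18.
SphI cuts after base 5 of each site (before the last base), so after position 22.
Combined cut positions: 22, 122.
Linear molecule, 2 cuts → 3 fragments:
  1–22 → 22 bp
  23–122 → 100 bp
  123–173 → 51 bp
Sorted largest to smallest: 100, 51, 22 bp.

100, 51, 22 bp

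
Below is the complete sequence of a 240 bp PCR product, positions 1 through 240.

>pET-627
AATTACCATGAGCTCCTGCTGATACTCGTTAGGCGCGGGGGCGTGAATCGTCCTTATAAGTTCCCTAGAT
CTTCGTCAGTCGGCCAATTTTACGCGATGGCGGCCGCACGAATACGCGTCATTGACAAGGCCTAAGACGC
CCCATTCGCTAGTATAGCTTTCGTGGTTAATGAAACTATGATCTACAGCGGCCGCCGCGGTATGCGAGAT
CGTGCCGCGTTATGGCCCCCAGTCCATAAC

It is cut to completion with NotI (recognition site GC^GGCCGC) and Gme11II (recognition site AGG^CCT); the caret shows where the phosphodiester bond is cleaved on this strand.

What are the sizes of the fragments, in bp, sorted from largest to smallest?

101, 59, 51, 29 bp

NotI sites (GCGGCCGC) start at positions 100, 188.
NotI cuts after base 2 of each site, so after positions 101, 189.
The Gme11II site (AGGCCT) starts at position 128.
Gme11II cuts after base 3 of each site, so after position 130.
Combined cut positions: 101, 130, 189.
Linear molecule, 3 cuts → 4 fragments:
  1–101 → 101 bp
  102–130 → 29 bp
  131–189 → 59 bp
  190–240 → 51 bp
Sorted largest to smallest: 101, 59, 51, 29 bp.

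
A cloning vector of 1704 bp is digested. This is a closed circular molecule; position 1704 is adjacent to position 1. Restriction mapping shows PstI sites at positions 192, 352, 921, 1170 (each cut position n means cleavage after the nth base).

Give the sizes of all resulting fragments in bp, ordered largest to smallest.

Circular molecule, 4 cuts → 4 fragments:
  352 − 192 = 160 bp
  921 − 352 = 569 bp
  1170 − 921 = 249 bp
  wrap: 1704 − 1170 + 192 = 726 bp
Sorted largest to smallest: 726, 569, 249, 160 bp.

726, 569, 249, 160 bp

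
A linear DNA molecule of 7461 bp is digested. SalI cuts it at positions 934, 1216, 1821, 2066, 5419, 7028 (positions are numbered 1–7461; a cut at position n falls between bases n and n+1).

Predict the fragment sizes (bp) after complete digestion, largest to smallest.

Linear molecule, 6 cuts → 7 fragments:
  934 − 0 = 934 bp
  1216 − 934 = 282 bp
  1821 − 1216 = 605 bp
  2066 − 1821 = 245 bp
  5419 − 2066 = 3353 bp
  7028 − 5419 = 1609 bp
  7461 − 7028 = 433 bp
Sorted largest to smallest: 3353, 1609, 934, 605, 433, 282, 245 bp.

3353, 1609, 934, 605, 433, 282, 245 bp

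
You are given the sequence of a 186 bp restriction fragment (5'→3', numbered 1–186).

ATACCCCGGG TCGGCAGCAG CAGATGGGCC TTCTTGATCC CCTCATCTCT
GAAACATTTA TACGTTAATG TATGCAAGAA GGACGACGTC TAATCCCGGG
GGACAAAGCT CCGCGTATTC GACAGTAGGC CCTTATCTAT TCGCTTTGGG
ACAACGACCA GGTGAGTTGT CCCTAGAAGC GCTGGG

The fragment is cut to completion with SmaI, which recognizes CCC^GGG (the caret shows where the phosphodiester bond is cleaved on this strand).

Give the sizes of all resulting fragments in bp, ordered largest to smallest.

90, 89, 7 bp

SmaI sites (CCCGGG) start at positions 5, 95.
SmaI cuts after base 3 of each site, so after positions 7, 97.
Linear molecule, 2 cuts → 3 fragments:
  1–7 → 7 bp
  8–97 → 90 bp
  98–186 → 89 bp
Sorted largest to smallest: 90, 89, 7 bp.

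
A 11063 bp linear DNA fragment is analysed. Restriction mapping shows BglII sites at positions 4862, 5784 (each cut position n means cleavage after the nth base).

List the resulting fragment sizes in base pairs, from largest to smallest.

Linear molecule, 2 cuts → 3 fragments:
  4862 − 0 = 4862 bp
  5784 − 4862 = 922 bp
  11063 − 5784 = 5279 bp
Sorted largest to smallest: 5279, 4862, 922 bp.

5279, 4862, 922 bp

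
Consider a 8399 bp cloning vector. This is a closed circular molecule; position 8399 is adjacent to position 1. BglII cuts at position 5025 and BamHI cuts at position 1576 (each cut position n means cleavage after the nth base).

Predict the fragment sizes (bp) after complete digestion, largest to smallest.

Combined cut positions (sorted): 1576, 5025.
Circular molecule, 2 cuts → 2 fragments:
  5025 − 1576 = 3449 bp
  wrap: 8399 − 5025 + 1576 = 4950 bp
Sorted largest to smallest: 4950, 3449 bp.

4950, 3449 bp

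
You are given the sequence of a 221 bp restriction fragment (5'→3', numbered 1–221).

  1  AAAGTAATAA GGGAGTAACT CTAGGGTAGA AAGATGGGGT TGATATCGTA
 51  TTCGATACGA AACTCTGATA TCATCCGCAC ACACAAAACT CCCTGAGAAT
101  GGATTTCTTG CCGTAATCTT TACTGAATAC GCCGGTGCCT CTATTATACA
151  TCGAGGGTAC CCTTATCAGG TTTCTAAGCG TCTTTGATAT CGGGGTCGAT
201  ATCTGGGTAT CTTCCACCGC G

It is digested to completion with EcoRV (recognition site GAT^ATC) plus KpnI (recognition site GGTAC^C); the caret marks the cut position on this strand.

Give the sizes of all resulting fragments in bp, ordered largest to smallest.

91, 44, 28, 25, 21, 12 bp

EcoRV sites (GATATC) start at positions 42, 67, 186, 198.
EcoRV cuts after base 3 of each site, so after positions 44, 69, 188, 200.
The KpnI site (GGTACC) starts at position 156.
KpnI cuts after base 5 of each site (before the last base), so after position 160.
Combined cut positions: 44, 69, 160, 188, 200.
Linear molecule, 5 cuts → 6 fragments:
  1–44 → 44 bp
  45–69 → 25 bp
  70–160 → 91 bp
  161–188 → 28 bp
  189–200 → 12 bp
  201–221 → 21 bp
Sorted largest to smallest: 91, 44, 28, 25, 21, 12 bp.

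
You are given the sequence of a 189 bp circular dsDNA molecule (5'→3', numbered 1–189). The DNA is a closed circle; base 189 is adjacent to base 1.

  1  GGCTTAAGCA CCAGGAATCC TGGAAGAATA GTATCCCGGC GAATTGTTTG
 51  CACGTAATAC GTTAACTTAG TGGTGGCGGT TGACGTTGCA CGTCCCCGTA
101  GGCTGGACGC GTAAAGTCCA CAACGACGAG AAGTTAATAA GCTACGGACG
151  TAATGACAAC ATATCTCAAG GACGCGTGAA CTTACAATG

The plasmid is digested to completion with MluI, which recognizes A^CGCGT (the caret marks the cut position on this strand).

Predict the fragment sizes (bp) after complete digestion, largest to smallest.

124, 65 bp

MluI sites (ACGCGT) start at positions 107, 172.
MluI cuts after the first base of each site, so after positions 107, 172.
Circular molecule, 2 cuts → 2 fragments:
  108–172 → 65 bp
  173–189 then 1–107 → 17 + 107 = 124 bp
Sorted largest to smallest: 124, 65 bp.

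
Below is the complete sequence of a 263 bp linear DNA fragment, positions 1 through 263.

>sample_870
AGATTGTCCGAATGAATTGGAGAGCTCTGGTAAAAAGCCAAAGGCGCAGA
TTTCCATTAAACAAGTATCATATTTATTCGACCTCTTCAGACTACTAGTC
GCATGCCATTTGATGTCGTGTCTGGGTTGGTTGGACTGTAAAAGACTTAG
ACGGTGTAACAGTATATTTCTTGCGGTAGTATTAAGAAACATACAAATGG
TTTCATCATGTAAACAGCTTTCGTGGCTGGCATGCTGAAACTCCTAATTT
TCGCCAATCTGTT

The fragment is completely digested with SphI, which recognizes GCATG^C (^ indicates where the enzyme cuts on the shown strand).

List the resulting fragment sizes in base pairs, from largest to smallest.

129, 105, 29 bp

SphI sites (GCATGC) start at positions 101, 230.
SphI cuts after base 5 of each site (before the last base), so after positions 105, 234.
Linear molecule, 2 cuts → 3 fragments:
  1–105 → 105 bp
  106–234 → 129 bp
  235–263 → 29 bp
Sorted largest to smallest: 129, 105, 29 bp.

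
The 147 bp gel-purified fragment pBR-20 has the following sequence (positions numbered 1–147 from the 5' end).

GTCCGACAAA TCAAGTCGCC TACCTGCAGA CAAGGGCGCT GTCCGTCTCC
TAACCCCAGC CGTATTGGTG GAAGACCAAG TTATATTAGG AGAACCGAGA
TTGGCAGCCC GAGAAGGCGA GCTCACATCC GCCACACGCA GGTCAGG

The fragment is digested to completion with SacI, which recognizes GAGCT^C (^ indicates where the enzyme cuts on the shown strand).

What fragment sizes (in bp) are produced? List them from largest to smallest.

The SacI site (GAGCTC) starts at position 119.
SacI cuts after base 5 of each site (before the last base), so after position 123.
Linear molecule, 1 cut → 2 fragments:
  1–123 → 123 bp
  124–147 → 24 bp
Sorted largest to smallest: 123, 24 bp.

123, 24 bp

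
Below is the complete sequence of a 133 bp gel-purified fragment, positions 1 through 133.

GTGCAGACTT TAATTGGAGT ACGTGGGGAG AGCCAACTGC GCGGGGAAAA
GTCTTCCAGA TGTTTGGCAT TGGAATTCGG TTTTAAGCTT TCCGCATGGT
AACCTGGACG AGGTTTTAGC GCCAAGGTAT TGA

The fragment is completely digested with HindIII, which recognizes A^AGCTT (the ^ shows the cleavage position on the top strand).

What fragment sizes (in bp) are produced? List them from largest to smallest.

85, 48 bp

The HindIII site (AAGCTT) starts at position 85.
HindIII cuts after the first base of each site, so after position 85.
Linear molecule, 1 cut → 2 fragments:
  1–85 → 85 bp
  86–133 → 48 bp
Sorted largest to smallest: 85, 48 bp.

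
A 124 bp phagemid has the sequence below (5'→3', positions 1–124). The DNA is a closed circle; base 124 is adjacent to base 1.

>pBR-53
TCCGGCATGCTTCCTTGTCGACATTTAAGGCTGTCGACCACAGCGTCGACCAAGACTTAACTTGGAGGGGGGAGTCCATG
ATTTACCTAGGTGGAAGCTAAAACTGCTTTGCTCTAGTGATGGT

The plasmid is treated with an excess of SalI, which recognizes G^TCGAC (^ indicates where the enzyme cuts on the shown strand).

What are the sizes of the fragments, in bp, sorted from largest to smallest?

96, 16, 12 bp

SalI sites (GTCGAC) start at positions 17, 33, 45.
SalI cuts after the first base of each site, so after positions 17, 33, 45.
Circular molecule, 3 cuts → 3 fragments:
  18–33 → 16 bp
  34–45 → 12 bp
  46–124 then 1–17 → 79 + 17 = 96 bp
Sorted largest to smallest: 96, 16, 12 bp.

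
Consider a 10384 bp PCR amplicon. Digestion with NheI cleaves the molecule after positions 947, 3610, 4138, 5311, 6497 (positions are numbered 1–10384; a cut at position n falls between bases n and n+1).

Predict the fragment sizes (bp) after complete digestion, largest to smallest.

Linear molecule, 5 cuts → 6 fragments:
  947 − 0 = 947 bp
  3610 − 947 = 2663 bp
  4138 − 3610 = 528 bp
  5311 − 4138 = 1173 bp
  6497 − 5311 = 1186 bp
  10384 − 6497 = 3887 bp
Sorted largest to smallest: 3887, 2663, 1186, 1173, 947, 528 bp.

3887, 2663, 1186, 1173, 947, 528 bp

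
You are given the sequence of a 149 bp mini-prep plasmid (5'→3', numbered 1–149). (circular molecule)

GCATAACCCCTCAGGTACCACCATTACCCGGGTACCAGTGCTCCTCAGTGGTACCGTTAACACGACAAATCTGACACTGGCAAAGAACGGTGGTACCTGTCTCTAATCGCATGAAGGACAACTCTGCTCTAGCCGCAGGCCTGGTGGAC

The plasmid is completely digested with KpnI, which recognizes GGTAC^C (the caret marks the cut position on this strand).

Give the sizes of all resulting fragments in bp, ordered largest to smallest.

KpnI sites (GGTACC) start at positions 14, 31, 50, 92.
KpnI cuts after base 5 of each site (before the last base), so after positions 18, 35, 54, 96.
Circular molecule, 4 cuts → 4 fragments:
  19–35 → 17 bp
  36–54 → 19 bp
  55–96 → 42 bp
  97–149 then 1–18 → 53 + 18 = 71 bp
Sorted largest to smallest: 71, 42, 19, 17 bp.

71, 42, 19, 17 bp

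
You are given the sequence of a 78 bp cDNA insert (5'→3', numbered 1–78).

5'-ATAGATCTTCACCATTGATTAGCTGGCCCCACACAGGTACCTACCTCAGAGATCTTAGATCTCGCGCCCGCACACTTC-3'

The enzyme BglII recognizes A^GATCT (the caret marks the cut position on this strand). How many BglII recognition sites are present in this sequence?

AGATCT occurs starting at positions 3, 50, 57.
BglII cuts at 3 sites.

3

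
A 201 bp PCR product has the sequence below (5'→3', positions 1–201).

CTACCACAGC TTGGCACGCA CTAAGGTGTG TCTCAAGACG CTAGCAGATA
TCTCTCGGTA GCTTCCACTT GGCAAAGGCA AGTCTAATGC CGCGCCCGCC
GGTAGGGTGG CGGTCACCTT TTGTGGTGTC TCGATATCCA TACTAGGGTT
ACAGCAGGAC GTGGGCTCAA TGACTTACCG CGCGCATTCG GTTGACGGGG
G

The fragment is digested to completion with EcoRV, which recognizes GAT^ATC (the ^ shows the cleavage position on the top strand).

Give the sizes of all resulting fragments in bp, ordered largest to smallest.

86, 66, 49 bp

EcoRV sites (GATATC) start at positions 47, 133.
EcoRV cuts after base 3 of each site, so after positions 49, 135.
Linear molecule, 2 cuts → 3 fragments:
  1–49 → 49 bp
  50–135 → 86 bp
  136–201 → 66 bp
Sorted largest to smallest: 86, 66, 49 bp.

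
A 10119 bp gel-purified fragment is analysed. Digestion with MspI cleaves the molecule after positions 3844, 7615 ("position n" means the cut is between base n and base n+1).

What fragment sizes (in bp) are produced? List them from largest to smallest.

3844, 3771, 2504 bp

Linear molecule, 2 cuts → 3 fragments:
  3844 − 0 = 3844 bp
  7615 − 3844 = 3771 bp
  10119 − 7615 = 2504 bp
Sorted largest to smallest: 3844, 3771, 2504 bp.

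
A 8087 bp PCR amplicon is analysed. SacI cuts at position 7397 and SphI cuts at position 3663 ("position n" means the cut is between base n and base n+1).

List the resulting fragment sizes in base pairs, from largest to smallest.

3734, 3663, 690 bp

Combined cut positions (sorted): 3663, 7397.
Linear molecule, 2 cuts → 3 fragments:
  3663 − 0 = 3663 bp
  7397 − 3663 = 3734 bp
  8087 − 7397 = 690 bp
Sorted largest to smallest: 3734, 3663, 690 bp.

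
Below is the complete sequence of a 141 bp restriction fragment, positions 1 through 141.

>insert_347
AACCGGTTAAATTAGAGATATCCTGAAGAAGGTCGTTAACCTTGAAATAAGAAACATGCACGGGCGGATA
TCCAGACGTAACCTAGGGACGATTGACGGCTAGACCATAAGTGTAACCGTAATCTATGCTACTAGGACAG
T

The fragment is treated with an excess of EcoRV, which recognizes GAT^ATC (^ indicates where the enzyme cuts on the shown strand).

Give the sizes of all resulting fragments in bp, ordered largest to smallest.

72, 50, 19 bp

EcoRV sites (GATATC) start at positions 17, 67.
EcoRV cuts after base 3 of each site, so after positions 19, 69.
Linear molecule, 2 cuts → 3 fragments:
  1–19 → 19 bp
  20–69 → 50 bp
  70–141 → 72 bp
Sorted largest to smallest: 72, 50, 19 bp.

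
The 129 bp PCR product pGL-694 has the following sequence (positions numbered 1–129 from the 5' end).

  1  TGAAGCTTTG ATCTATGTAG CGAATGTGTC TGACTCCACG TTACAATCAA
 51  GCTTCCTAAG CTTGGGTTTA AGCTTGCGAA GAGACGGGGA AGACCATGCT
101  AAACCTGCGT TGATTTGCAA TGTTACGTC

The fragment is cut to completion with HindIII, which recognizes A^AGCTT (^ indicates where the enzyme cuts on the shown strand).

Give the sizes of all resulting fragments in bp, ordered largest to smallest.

59, 46, 12, 9, 3 bp

HindIII sites (AAGCTT) start at positions 3, 49, 58, 70.
HindIII cuts after the first base of each site, so after positions 3, 49, 58, 70.
Linear molecule, 4 cuts → 5 fragments:
  1–3 → 3 bp
  4–49 → 46 bp
  50–58 → 9 bp
  59–70 → 12 bp
  71–129 → 59 bp
Sorted largest to smallest: 59, 46, 12, 9, 3 bp.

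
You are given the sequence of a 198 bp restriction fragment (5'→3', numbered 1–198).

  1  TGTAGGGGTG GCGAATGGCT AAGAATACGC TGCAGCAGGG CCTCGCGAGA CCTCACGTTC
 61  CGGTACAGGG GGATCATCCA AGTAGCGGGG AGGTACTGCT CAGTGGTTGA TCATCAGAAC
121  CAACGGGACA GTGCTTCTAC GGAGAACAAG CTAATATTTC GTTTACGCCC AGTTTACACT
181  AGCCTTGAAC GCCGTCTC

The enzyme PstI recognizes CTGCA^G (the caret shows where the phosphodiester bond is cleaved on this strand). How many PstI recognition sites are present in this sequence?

1

CTGCAG occurs starting at position 30.
PstI cuts at 1 site.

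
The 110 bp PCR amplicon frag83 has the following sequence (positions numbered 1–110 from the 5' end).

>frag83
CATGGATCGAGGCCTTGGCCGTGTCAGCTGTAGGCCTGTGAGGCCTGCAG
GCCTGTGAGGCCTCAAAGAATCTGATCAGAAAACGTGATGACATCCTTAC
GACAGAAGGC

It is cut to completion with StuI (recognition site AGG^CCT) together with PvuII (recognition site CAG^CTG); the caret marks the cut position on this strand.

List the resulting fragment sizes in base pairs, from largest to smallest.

50, 15, 12, 9, 9, 8, 7 bp

StuI sites (AGGCCT) start at positions 10, 32, 41, 49, 58.
StuI cuts after base 3 of each site, so after positions 12, 34, 43, 51, 60.
The PvuII site (CAGCTG) starts at position 25.
PvuII cuts after base 3 of each site, so after position 27.
Combined cut positions: 12, 27, 34, 43, 51, 60.
Linear molecule, 6 cuts → 7 fragments:
  1–12 → 12 bp
  13–27 → 15 bp
  28–34 → 7 bp
  35–43 → 9 bp
  44–51 → 8 bp
  52–60 → 9 bp
  61–110 → 50 bp
Sorted largest to smallest: 50, 15, 12, 9, 9, 8, 7 bp.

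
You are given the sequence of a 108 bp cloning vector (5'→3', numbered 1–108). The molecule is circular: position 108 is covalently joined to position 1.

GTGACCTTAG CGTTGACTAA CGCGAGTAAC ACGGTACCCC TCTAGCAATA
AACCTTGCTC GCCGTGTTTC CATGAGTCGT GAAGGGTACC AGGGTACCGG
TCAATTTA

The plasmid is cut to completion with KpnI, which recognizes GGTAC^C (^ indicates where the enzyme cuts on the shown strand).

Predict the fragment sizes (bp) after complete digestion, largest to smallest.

52, 48, 8 bp

KpnI sites (GGTACC) start at positions 33, 85, 93.
KpnI cuts after base 5 of each site (before the last base), so after positions 37, 89, 97.
Circular molecule, 3 cuts → 3 fragments:
  38–89 → 52 bp
  90–97 → 8 bp
  98–108 then 1–37 → 11 + 37 = 48 bp
Sorted largest to smallest: 52, 48, 8 bp.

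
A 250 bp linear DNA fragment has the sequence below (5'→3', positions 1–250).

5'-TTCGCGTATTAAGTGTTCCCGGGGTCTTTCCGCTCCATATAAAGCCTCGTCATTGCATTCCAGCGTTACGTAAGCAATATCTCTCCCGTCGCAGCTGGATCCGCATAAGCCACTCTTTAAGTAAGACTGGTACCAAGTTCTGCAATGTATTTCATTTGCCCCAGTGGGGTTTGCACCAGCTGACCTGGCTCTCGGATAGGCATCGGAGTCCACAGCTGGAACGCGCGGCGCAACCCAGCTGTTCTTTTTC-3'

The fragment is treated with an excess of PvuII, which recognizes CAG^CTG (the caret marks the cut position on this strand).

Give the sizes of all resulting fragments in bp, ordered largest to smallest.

94, 85, 36, 23, 12 bp

PvuII sites (CAGCTG) start at positions 92, 177, 213, 236.
PvuII cuts after base 3 of each site, so after positions 94, 179, 215, 238.
Linear molecule, 4 cuts → 5 fragments:
  1–94 → 94 bp
  95–179 → 85 bp
  180–215 → 36 bp
  216–238 → 23 bp
  239–250 → 12 bp
Sorted largest to smallest: 94, 85, 36, 23, 12 bp.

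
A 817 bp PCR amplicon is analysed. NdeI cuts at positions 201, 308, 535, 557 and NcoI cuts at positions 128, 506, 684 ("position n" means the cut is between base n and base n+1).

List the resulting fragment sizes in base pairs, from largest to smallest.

198, 133, 128, 127, 107, 73, 29, 22 bp

Combined cut positions (sorted): 128, 201, 308, 506, 535, 557, 684.
Linear molecule, 7 cuts → 8 fragments:
  128 − 0 = 128 bp
  201 − 128 = 73 bp
  308 − 201 = 107 bp
  506 − 308 = 198 bp
  535 − 506 = 29 bp
  557 − 535 = 22 bp
  684 − 557 = 127 bp
  817 − 684 = 133 bp
Sorted largest to smallest: 198, 133, 128, 127, 107, 73, 29, 22 bp.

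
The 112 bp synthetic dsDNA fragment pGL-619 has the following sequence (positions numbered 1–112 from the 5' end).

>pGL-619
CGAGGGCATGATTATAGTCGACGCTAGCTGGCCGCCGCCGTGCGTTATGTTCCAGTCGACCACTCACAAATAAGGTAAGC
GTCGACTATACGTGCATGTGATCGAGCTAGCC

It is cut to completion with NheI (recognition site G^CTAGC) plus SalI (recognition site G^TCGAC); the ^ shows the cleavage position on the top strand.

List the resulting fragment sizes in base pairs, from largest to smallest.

NheI sites (GCTAGC) start at positions 23, 106.
NheI cuts after the first base of each site, so after positions 23, 106.
SalI sites (GTCGAC) start at positions 17, 55, 81.
SalI cuts after the first base of each site, so after positions 17, 55, 81.
Combined cut positions: 17, 23, 55, 81, 106.
Linear molecule, 5 cuts → 6 fragments:
  1–17 → 17 bp
  18–23 → 6 bp
  24–55 → 32 bp
  56–81 → 26 bp
  82–106 → 25 bp
  107–112 → 6 bp
Sorted largest to smallest: 32, 26, 25, 17, 6, 6 bp.

32, 26, 25, 17, 6, 6 bp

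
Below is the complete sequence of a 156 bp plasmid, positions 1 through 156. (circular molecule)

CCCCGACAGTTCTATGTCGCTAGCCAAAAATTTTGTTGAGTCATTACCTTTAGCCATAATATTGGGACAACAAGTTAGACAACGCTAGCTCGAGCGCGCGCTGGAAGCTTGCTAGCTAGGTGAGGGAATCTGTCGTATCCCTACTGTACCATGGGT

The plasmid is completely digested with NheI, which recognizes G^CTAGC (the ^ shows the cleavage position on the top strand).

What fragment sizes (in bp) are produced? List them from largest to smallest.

NheI sites (GCTAGC) start at positions 19, 84, 111.
NheI cuts after the first base of each site, so after positions 19, 84, 111.
Circular molecule, 3 cuts → 3 fragments:
  20–84 → 65 bp
  85–111 → 27 bp
  112–156 then 1–19 → 45 + 19 = 64 bp
Sorted largest to smallest: 65, 64, 27 bp.

65, 64, 27 bp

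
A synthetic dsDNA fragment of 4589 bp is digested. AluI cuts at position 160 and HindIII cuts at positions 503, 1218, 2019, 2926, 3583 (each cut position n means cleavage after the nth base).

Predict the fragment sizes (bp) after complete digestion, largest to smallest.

Combined cut positions (sorted): 160, 503, 1218, 2019, 2926, 3583.
Linear molecule, 6 cuts → 7 fragments:
  160 − 0 = 160 bp
  503 − 160 = 343 bp
  1218 − 503 = 715 bp
  2019 − 1218 = 801 bp
  2926 − 2019 = 907 bp
  3583 − 2926 = 657 bp
  4589 − 3583 = 1006 bp
Sorted largest to smallest: 1006, 907, 801, 715, 657, 343, 160 bp.

1006, 907, 801, 715, 657, 343, 160 bp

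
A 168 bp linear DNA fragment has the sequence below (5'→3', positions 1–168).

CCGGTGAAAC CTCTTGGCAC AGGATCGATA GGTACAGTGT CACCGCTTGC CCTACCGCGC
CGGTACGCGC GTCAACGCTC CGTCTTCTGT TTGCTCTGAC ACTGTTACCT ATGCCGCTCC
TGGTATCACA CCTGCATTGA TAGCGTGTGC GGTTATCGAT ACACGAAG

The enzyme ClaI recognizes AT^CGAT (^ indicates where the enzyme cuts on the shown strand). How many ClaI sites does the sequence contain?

ATCGAT occurs starting at positions 24, 155.
ClaI cuts at 2 sites.

2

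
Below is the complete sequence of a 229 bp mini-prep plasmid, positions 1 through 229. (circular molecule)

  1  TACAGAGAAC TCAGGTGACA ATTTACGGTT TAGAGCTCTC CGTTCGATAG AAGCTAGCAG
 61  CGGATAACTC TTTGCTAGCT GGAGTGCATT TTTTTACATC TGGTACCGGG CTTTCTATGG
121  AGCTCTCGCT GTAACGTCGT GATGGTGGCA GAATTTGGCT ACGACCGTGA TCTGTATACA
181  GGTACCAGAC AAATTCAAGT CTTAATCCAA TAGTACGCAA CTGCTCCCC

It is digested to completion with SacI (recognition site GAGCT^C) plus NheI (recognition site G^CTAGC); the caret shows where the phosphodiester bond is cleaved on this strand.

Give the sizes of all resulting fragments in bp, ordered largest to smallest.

142, 50, 21, 16 bp

SacI sites (GAGCTC) start at positions 33, 120.
SacI cuts after base 5 of each site (before the last base), so after positions 37, 124.
NheI sites (GCTAGC) start at positions 53, 74.
NheI cuts after the first base of each site, so after positions 53, 74.
Combined cut positions: 37, 53, 74, 124.
Circular molecule, 4 cuts → 4 fragments:
  38–53 → 16 bp
  54–74 → 21 bp
  75–124 → 50 bp
  125–229 then 1–37 → 105 + 37 = 142 bp
Sorted largest to smallest: 142, 50, 21, 16 bp.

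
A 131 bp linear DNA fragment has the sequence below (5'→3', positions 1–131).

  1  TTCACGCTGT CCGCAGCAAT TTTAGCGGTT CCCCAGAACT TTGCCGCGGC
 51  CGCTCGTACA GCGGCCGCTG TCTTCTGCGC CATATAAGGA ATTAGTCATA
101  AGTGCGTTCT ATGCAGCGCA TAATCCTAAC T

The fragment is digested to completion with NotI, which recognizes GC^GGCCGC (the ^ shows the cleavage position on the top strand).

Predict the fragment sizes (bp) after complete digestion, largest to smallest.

NotI sites (GCGGCCGC) start at positions 46, 61.
NotI cuts after base 2 of each site, so after positions 47, 62.
Linear molecule, 2 cuts → 3 fragments:
  1–47 → 47 bp
  48–62 → 15 bp
  63–131 → 69 bp
Sorted largest to smallest: 69, 47, 15 bp.

69, 47, 15 bp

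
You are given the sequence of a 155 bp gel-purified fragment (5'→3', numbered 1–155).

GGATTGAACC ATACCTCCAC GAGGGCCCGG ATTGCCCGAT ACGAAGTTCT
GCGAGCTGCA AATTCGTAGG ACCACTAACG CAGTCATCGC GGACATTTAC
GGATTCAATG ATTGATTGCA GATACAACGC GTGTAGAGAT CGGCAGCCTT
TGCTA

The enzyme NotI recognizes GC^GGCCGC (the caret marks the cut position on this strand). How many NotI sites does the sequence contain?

No occurrence of GCGGCCGC is present in the sequence.
NotI does not cut: 0 sites.

0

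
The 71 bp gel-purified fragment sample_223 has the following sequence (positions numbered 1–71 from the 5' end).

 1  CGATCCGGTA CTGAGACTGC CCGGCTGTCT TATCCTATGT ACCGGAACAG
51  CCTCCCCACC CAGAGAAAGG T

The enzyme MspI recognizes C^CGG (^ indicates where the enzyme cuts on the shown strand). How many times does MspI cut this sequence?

3

CCGG occurs starting at positions 5, 21, 42.
MspI cuts at 3 sites.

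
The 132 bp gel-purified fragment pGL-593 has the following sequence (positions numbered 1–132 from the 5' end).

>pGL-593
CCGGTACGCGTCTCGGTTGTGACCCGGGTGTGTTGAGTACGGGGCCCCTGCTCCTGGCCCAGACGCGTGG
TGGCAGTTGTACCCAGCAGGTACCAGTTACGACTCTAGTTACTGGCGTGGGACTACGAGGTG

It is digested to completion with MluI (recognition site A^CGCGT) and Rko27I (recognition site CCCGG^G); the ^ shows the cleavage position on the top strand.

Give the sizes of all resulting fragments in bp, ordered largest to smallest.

MluI sites (ACGCGT) start at positions 6, 63.
MluI cuts after the first base of each site, so after positions 6, 63.
The Rko27I site (CCCGGG) starts at position 23.
Rko27I cuts after base 5 of each site (before the last base), so after position 27.
Combined cut positions: 6, 27, 63.
Linear molecule, 3 cuts → 4 fragments:
  1–6 → 6 bp
  7–27 → 21 bp
  28–63 → 36 bp
  64–132 → 69 bp
Sorted largest to smallest: 69, 36, 21, 6 bp.

69, 36, 21, 6 bp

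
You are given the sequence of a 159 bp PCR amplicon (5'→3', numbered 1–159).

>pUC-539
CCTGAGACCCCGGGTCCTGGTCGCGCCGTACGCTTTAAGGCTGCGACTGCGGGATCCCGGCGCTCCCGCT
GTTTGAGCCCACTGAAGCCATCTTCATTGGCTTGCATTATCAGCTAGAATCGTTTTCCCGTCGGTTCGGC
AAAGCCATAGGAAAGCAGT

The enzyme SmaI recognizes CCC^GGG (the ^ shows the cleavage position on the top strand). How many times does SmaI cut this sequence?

CCCGGG occurs starting at position 9.
SmaI cuts at 1 site.

1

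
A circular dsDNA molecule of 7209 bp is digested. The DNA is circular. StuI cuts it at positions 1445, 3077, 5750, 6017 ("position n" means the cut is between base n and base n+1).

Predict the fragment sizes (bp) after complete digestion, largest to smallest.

2673, 2637, 1632, 267 bp

Circular molecule, 4 cuts → 4 fragments:
  3077 − 1445 = 1632 bp
  5750 − 3077 = 2673 bp
  6017 − 5750 = 267 bp
  wrap: 7209 − 6017 + 1445 = 2637 bp
Sorted largest to smallest: 2673, 2637, 1632, 267 bp.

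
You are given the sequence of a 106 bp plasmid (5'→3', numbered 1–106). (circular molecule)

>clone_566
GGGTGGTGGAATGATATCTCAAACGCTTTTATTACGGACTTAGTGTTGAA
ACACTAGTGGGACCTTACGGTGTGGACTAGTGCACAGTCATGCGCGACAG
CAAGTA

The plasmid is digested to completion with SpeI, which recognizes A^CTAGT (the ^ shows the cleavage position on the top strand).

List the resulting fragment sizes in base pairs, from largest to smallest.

SpeI sites (ACTAGT) start at positions 53, 76.
SpeI cuts after the first base of each site, so after positions 53, 76.
Circular molecule, 2 cuts → 2 fragments:
  54–76 → 23 bp
  77–106 then 1–53 → 30 + 53 = 83 bp
Sorted largest to smallest: 83, 23 bp.

83, 23 bp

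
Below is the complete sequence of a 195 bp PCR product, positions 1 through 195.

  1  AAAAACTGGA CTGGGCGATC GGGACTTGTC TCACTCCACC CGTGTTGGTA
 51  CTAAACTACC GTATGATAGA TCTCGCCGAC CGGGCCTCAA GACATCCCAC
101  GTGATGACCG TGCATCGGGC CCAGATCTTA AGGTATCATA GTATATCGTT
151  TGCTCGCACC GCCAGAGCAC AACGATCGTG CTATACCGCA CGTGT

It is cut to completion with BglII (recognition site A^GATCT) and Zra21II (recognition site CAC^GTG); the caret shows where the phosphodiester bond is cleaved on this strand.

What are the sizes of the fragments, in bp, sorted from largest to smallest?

68, 68, 32, 23, 4 bp

BglII sites (AGATCT) start at positions 68, 123.
BglII cuts after the first base of each site, so after positions 68, 123.
Zra21II sites (CACGTG) start at positions 98, 189.
Zra21II cuts after base 3 of each site, so after positions 100, 191.
Combined cut positions: 68, 100, 123, 191.
Linear molecule, 4 cuts → 5 fragments:
  1–68 → 68 bp
  69–100 → 32 bp
  101–123 → 23 bp
  124–191 → 68 bp
  192–195 → 4 bp
Sorted largest to smallest: 68, 68, 32, 23, 4 bp.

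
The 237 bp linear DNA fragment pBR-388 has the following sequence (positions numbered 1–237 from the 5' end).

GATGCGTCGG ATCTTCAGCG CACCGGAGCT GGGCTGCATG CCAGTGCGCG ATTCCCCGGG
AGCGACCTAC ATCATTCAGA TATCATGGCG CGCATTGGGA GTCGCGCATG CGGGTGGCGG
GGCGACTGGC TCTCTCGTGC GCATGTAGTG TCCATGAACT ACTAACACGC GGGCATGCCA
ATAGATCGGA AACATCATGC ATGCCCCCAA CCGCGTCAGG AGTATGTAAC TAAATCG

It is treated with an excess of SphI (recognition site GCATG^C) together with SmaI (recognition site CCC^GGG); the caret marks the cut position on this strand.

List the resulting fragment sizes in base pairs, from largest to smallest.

SphI sites (GCATGC) start at positions 36, 106, 173, 199.
SphI cuts after base 5 of each site (before the last base), so after positions 40, 110, 177, 203.
The SmaI site (CCCGGG) starts at position 55.
SmaI cuts after base 3 of each site, so after position 57.
Combined cut positions: 40, 57, 110, 177, 203.
Linear molecule, 5 cuts → 6 fragments:
  1–40 → 40 bp
  41–57 → 17 bp
  58–110 → 53 bp
  111–177 → 67 bp
  178–203 → 26 bp
  204–237 → 34 bp
Sorted largest to smallest: 67, 53, 40, 34, 26, 17 bp.

67, 53, 40, 34, 26, 17 bp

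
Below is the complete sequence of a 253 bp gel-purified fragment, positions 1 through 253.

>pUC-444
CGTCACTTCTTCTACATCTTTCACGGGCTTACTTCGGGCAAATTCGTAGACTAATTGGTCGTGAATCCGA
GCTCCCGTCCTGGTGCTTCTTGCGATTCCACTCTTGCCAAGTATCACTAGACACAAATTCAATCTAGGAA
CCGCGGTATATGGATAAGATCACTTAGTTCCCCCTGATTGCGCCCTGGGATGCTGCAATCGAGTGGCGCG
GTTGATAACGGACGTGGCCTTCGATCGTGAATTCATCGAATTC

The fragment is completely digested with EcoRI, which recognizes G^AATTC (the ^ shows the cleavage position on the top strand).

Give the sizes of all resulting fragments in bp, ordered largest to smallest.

239, 9, 5 bp

EcoRI sites (GAATTC) start at positions 239, 248.
EcoRI cuts after the first base of each site, so after positions 239, 248.
Linear molecule, 2 cuts → 3 fragments:
  1–239 → 239 bp
  240–248 → 9 bp
  249–253 → 5 bp
Sorted largest to smallest: 239, 9, 5 bp.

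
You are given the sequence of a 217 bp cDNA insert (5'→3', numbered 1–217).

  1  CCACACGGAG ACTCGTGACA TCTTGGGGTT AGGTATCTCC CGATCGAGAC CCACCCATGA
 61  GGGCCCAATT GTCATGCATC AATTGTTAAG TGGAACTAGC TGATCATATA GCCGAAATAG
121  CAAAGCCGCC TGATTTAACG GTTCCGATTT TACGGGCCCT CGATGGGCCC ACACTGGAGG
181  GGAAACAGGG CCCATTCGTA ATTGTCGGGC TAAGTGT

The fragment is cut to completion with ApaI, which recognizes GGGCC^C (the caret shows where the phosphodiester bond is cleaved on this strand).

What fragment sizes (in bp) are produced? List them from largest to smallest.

ApaI sites (GGGCCC) start at positions 61, 154, 165, 188.
ApaI cuts after base 5 of each site (before the last base), so after positions 65, 158, 169, 192.
Linear molecule, 4 cuts → 5 fragments:
  1–65 → 65 bp
  66–158 → 93 bp
  159–169 → 11 bp
  170–192 → 23 bp
  193–217 → 25 bp
Sorted largest to smallest: 93, 65, 25, 23, 11 bp.

93, 65, 25, 23, 11 bp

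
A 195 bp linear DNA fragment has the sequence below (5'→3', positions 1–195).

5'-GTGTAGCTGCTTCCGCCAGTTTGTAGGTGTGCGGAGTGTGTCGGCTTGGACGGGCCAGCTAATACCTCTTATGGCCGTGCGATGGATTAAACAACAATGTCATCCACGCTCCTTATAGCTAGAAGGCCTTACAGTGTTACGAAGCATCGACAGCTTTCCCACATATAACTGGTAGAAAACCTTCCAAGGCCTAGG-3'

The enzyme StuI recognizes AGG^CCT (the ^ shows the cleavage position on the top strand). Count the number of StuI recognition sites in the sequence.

2

AGGCCT occurs starting at positions 124, 187.
StuI cuts at 2 sites.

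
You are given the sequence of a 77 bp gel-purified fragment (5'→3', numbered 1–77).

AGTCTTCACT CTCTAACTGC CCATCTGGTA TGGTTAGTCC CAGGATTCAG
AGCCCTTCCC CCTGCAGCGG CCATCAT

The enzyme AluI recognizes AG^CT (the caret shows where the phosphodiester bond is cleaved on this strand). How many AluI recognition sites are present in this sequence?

No occurrence of AGCT is present in the sequence.
AluI does not cut: 0 sites.

0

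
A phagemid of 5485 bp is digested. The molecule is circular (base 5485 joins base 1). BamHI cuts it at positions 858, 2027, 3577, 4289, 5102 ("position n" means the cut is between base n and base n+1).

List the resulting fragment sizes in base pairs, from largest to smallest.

Circular molecule, 5 cuts → 5 fragments:
  2027 − 858 = 1169 bp
  3577 − 2027 = 1550 bp
  4289 − 3577 = 712 bp
  5102 − 4289 = 813 bp
  wrap: 5485 − 5102 + 858 = 1241 bp
Sorted largest to smallest: 1550, 1241, 1169, 813, 712 bp.

1550, 1241, 1169, 813, 712 bp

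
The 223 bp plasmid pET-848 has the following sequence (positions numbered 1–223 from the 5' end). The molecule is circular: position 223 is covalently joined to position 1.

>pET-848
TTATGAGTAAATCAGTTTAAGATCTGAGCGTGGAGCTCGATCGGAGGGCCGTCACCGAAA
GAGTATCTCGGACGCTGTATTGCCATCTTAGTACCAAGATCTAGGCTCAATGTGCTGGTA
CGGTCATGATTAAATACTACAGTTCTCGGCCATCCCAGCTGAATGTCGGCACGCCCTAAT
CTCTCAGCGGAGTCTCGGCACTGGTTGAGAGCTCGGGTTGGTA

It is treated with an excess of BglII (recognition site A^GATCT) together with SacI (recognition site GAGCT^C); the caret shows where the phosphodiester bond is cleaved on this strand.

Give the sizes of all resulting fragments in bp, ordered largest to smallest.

116, 60, 30, 17 bp

BglII sites (AGATCT) start at positions 20, 97.
BglII cuts after the first base of each site, so after positions 20, 97.
SacI sites (GAGCTC) start at positions 33, 209.
SacI cuts after base 5 of each site (before the last base), so after positions 37, 213.
Combined cut positions: 20, 37, 97, 213.
Circular molecule, 4 cuts → 4 fragments:
  21–37 → 17 bp
  38–97 → 60 bp
  98–213 → 116 bp
  214–223 then 1–20 → 10 + 20 = 30 bp
Sorted largest to smallest: 116, 60, 30, 17 bp.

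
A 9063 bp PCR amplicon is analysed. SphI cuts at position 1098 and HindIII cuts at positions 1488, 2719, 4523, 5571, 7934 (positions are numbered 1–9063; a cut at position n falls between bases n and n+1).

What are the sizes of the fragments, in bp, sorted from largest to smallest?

2363, 1804, 1231, 1129, 1098, 1048, 390 bp

Combined cut positions (sorted): 1098, 1488, 2719, 4523, 5571, 7934.
Linear molecule, 6 cuts → 7 fragments:
  1098 − 0 = 1098 bp
  1488 − 1098 = 390 bp
  2719 − 1488 = 1231 bp
  4523 − 2719 = 1804 bp
  5571 − 4523 = 1048 bp
  7934 − 5571 = 2363 bp
  9063 − 7934 = 1129 bp
Sorted largest to smallest: 2363, 1804, 1231, 1129, 1098, 1048, 390 bp.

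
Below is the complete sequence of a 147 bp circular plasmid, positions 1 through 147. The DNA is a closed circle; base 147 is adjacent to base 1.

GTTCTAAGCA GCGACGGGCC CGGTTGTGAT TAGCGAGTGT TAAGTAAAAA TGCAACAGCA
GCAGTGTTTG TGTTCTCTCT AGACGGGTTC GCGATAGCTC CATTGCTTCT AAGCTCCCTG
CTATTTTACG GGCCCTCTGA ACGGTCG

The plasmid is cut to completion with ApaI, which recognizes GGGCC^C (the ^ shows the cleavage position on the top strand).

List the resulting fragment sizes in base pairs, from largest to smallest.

114, 33 bp

ApaI sites (GGGCCC) start at positions 16, 130.
ApaI cuts after base 5 of each site (before the last base), so after positions 20, 134.
Circular molecule, 2 cuts → 2 fragments:
  21–134 → 114 bp
  135–147 then 1–20 → 13 + 20 = 33 bp
Sorted largest to smallest: 114, 33 bp.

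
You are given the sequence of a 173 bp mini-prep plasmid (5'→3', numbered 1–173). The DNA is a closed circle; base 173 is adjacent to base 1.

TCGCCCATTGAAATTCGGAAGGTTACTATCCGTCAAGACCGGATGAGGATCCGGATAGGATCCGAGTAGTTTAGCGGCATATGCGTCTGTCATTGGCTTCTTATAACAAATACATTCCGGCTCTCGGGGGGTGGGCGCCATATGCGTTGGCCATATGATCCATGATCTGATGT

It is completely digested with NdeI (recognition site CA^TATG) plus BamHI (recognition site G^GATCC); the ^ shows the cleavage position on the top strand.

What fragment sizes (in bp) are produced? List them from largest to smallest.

NdeI sites (CATATG) start at positions 78, 139, 152.
NdeI cuts after base 2 of each site, so after positions 79, 140, 153.
BamHI sites (GGATCC) start at positions 47, 58.
BamHI cuts after the first base of each site, so after positions 47, 58.
Combined cut positions: 47, 58, 79, 140, 153.
Circular molecule, 5 cuts → 5 fragments:
  48–58 → 11 bp
  59–79 → 21 bp
  80–140 → 61 bp
  141–153 → 13 bp
  154–173 then 1–47 → 20 + 47 = 67 bp
Sorted largest to smallest: 67, 61, 21, 13, 11 bp.

67, 61, 21, 13, 11 bp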